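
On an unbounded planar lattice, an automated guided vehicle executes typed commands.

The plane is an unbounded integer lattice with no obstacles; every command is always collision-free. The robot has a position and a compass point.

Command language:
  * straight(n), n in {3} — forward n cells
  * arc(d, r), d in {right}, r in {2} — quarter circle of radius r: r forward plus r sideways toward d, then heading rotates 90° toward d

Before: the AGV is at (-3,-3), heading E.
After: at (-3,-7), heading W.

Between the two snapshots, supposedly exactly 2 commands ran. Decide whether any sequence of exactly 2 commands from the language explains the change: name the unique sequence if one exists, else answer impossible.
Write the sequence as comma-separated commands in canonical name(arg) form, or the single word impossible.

arc(right, 2), arc(right, 2)

key: position moved to (-3,-7) AND the heading swung to W — translation plus rotation needed
from: at (-3,-3), heading E
1. arc(right, 2) → at (-1,-5), heading S
2. arc(right, 2) → at (-3,-7), heading W
uniquely the one of 4 2-step routes that fits.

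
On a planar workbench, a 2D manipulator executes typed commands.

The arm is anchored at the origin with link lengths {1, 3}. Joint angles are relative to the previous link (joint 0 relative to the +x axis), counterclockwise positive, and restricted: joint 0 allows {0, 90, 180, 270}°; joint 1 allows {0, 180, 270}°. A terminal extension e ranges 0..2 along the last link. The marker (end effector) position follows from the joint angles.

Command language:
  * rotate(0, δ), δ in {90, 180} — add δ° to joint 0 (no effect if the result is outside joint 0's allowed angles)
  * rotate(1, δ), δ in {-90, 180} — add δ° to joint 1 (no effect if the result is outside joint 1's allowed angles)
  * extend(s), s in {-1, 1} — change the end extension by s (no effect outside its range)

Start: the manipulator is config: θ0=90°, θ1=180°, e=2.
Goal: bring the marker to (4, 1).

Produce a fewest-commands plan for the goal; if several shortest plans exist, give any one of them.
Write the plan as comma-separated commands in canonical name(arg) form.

extend(-1), rotate(1, 180), rotate(1, -90)

initial: config: θ0=90°, θ1=180°, e=2
[1] after extend(-1): config: θ0=90°, θ1=180°, e=1
[2] after rotate(1, 180): config: θ0=90°, θ1=0°, e=1
[3] after rotate(1, -90): config: θ0=90°, θ1=270°, e=1
shorter routes all fall short; 3 is best.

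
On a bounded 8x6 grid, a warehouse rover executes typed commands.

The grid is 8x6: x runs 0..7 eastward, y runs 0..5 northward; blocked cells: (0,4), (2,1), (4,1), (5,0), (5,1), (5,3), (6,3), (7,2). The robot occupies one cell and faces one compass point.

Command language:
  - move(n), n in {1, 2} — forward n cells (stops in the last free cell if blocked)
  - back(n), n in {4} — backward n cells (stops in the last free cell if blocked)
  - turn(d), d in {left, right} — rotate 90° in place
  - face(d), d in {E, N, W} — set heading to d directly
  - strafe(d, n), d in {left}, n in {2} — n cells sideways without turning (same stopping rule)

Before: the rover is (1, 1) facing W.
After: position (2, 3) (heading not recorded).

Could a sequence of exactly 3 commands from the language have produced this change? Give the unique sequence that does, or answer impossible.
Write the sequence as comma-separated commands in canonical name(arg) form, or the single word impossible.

face(E), strafe(left, 2), move(1)

key: order matters: swapping face(E) and move(1) lands elsewhere
start: (1, 1) facing W
step 1 (face(E)): (1, 1) facing E
step 2 (strafe(left, 2)): (1, 3) facing E
step 3 (move(1)): (2, 3) facing E
no other 3-command option fits: unique.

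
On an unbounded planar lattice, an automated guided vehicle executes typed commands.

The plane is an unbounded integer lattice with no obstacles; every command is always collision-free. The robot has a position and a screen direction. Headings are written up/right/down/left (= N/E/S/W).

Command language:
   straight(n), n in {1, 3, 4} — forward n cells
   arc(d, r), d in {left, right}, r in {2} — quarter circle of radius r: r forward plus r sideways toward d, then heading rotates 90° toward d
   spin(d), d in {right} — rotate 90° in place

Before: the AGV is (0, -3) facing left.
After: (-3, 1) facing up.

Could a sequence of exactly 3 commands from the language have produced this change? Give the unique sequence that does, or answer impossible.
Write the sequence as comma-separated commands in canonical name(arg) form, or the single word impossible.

key: order matters: swapping straight(3) and straight(4) lands elsewhere
from: (0, -3) facing left
[1] after straight(3): (-3, -3) facing left
[2] after spin(right): (-3, -3) facing up
[3] after straight(4): (-3, 1) facing up
no other 3-command option fits: unique.

straight(3), spin(right), straight(4)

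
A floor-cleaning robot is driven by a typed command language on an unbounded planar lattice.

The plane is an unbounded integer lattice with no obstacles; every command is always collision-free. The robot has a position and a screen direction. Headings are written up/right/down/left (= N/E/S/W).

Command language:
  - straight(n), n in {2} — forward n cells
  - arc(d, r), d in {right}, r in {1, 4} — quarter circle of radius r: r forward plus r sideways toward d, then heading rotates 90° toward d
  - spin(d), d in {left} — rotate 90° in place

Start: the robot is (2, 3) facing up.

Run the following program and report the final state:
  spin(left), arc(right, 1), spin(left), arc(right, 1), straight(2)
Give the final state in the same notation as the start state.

t0: (2, 3) facing up
1. spin(left) → (2, 3) facing left
2. arc(right, 1) → (1, 4) facing up
3. spin(left) → (1, 4) facing left
4. arc(right, 1) → (0, 5) facing up
5. straight(2) → (0, 7) facing up

(0, 7) facing up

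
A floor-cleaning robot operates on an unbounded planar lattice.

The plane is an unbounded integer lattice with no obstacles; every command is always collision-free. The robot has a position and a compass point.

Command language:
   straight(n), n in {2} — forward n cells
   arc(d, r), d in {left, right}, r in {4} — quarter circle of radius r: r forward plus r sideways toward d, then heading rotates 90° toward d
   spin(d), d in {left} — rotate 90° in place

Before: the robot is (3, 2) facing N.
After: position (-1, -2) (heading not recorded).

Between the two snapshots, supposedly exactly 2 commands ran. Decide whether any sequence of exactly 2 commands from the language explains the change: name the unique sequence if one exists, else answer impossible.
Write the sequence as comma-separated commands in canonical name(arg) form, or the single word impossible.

spin(left), arc(left, 4)

key: order matters: swapping spin(left) and arc(left, 4) lands elsewhere
initial: (3, 2) facing N
[1] after spin(left): (3, 2) facing W
[2] after arc(left, 4): (-1, -2) facing S
no other 2-command option fits: unique.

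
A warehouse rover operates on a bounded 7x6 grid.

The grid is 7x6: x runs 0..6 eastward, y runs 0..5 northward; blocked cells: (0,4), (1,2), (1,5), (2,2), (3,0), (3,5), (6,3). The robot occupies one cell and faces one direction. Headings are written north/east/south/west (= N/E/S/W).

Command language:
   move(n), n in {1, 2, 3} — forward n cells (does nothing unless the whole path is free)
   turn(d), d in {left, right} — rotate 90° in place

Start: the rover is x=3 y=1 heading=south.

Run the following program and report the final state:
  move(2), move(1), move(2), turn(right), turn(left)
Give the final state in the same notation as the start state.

x=3 y=1 heading=south

start: x=3 y=1 heading=south
[1] after move(2): x=3 y=1 heading=south
[2] after move(1): x=3 y=1 heading=south
[3] after move(2): x=3 y=1 heading=south
[4] after turn(right): x=3 y=1 heading=west
[5] after turn(left): x=3 y=1 heading=south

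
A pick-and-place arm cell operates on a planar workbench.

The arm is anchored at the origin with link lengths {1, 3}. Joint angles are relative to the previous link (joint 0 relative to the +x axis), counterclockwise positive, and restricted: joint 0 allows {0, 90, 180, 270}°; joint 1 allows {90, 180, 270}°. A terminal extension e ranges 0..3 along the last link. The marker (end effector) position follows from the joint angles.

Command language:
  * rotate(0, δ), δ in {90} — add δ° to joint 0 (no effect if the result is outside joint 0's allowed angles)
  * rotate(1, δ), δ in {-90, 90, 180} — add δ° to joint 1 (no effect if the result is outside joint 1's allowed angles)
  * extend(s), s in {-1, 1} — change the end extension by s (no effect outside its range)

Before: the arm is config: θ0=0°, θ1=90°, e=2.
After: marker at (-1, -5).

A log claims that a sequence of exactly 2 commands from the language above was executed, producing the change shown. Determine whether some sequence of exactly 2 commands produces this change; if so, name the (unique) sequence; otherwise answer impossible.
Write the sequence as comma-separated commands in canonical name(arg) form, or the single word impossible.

begin: config: θ0=0°, θ1=90°, e=2
1. rotate(0, 90) → config: θ0=90°, θ1=90°, e=2
2. rotate(0, 90) → config: θ0=180°, θ1=90°, e=2
all 36 alternatives checked — unique.

rotate(0, 90), rotate(0, 90)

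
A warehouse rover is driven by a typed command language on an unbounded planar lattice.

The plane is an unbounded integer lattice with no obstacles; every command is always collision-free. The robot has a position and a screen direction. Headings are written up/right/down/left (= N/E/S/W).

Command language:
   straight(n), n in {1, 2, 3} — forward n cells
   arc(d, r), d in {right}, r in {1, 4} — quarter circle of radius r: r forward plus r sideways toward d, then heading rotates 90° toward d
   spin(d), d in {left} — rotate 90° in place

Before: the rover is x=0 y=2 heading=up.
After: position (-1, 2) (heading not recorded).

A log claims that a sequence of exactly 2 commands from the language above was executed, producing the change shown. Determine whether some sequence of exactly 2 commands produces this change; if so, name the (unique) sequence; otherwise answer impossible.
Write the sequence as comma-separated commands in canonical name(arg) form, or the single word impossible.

key: order matters: swapping spin(left) and straight(1) lands elsewhere
begin: x=0 y=2 heading=up
[1] after spin(left): x=0 y=2 heading=left
[2] after straight(1): x=-1 y=2 heading=left
all 36 alternatives checked — unique.

spin(left), straight(1)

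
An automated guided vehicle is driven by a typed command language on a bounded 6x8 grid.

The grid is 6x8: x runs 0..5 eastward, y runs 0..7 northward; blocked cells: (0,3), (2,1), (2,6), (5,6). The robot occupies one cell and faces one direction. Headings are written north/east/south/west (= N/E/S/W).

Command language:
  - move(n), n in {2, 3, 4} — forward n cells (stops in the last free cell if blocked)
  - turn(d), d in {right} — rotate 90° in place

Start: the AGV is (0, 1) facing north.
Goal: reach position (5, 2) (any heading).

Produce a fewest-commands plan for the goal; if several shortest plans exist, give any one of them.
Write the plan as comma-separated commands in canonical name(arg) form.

from: (0, 1) facing north
step 1 (move(2)): (0, 2) facing north
step 2 (turn(right)): (0, 2) facing east
step 3 (move(2)): (2, 2) facing east
step 4 (move(3)): (5, 2) facing east
shorter routes all fall short; 4 is best.

move(2), turn(right), move(2), move(3)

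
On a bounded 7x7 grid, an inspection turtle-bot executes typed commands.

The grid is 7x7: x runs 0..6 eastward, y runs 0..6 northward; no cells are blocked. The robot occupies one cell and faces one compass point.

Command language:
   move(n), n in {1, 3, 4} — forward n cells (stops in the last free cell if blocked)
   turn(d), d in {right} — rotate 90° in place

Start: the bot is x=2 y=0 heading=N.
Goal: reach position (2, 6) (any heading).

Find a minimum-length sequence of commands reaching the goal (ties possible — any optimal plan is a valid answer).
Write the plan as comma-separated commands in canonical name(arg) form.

begin: x=2 y=0 heading=N
1. move(3) → x=2 y=3 heading=N
2. move(3) → x=2 y=6 heading=N
no 1-step plan works, so 2 is optimal.

move(3), move(3)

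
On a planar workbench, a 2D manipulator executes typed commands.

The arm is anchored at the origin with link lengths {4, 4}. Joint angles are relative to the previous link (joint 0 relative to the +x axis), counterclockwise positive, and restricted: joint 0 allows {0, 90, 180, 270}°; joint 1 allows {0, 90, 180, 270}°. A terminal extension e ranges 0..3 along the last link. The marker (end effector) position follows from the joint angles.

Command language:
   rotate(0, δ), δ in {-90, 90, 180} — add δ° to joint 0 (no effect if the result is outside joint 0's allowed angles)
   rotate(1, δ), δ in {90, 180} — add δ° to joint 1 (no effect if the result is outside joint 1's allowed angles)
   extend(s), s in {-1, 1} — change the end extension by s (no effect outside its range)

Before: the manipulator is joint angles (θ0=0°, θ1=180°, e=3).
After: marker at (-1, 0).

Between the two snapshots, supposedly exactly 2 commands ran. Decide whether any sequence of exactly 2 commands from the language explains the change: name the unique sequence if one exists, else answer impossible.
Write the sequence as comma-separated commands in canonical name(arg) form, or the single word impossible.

extend(-1), extend(-1)

begin: joint angles (θ0=0°, θ1=180°, e=3)
[1] after extend(-1): joint angles (θ0=0°, θ1=180°, e=2)
[2] after extend(-1): joint angles (θ0=0°, θ1=180°, e=1)
no other 2-command option fits: unique.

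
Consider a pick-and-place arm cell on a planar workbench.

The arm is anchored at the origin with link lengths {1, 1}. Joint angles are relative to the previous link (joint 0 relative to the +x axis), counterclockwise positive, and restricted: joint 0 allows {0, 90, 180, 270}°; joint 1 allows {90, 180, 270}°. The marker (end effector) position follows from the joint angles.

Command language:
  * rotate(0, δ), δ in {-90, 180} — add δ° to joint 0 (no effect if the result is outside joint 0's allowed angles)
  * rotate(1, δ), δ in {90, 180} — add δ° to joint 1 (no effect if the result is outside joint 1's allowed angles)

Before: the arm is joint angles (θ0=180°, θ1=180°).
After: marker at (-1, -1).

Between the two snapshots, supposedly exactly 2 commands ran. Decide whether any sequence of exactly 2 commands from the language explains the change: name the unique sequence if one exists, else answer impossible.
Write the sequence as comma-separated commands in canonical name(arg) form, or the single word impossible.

key: order matters: swapping rotate(1, 90) and rotate(1, 180) lands elsewhere
start: joint angles (θ0=180°, θ1=180°)
1. rotate(1, 90) → joint angles (θ0=180°, θ1=270°)
2. rotate(1, 180) → joint angles (θ0=180°, θ1=90°)
no rival 2-sequence matches.

rotate(1, 90), rotate(1, 180)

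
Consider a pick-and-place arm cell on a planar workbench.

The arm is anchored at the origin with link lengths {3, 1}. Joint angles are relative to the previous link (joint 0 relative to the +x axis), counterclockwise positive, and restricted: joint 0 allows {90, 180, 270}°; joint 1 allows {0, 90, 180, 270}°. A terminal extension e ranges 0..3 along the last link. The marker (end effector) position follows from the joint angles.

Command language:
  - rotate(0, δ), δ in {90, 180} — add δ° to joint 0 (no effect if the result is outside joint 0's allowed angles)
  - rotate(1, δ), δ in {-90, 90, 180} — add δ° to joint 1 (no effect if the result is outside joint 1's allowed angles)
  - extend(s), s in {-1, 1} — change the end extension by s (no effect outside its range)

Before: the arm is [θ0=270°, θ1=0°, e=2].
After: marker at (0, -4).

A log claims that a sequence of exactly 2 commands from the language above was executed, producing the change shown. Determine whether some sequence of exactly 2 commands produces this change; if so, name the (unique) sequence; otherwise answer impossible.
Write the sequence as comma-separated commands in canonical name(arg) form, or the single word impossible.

t0: [θ0=270°, θ1=0°, e=2]
step 1 (extend(-1)): [θ0=270°, θ1=0°, e=1]
step 2 (extend(-1)): [θ0=270°, θ1=0°, e=0]
uniquely the one of 49 2-step routes that fits.

extend(-1), extend(-1)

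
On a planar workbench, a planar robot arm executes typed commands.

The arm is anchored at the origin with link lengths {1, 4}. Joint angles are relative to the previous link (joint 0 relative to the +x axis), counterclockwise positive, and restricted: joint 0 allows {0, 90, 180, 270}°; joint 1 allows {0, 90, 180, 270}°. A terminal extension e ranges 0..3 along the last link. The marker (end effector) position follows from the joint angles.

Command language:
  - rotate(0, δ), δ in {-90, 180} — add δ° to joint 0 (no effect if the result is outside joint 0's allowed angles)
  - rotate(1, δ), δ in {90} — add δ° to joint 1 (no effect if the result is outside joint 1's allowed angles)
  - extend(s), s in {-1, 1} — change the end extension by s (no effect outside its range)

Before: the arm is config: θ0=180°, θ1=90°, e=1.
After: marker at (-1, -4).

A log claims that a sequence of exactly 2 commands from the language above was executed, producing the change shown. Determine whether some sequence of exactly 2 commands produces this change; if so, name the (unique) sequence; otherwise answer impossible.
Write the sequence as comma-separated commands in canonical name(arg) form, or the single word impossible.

start: config: θ0=180°, θ1=90°, e=1
t=1 extend(-1) ⇒ config: θ0=180°, θ1=90°, e=0
t=2 extend(-1) ⇒ config: θ0=180°, θ1=90°, e=0
uniquely the one of 25 2-step routes that fits.

extend(-1), extend(-1)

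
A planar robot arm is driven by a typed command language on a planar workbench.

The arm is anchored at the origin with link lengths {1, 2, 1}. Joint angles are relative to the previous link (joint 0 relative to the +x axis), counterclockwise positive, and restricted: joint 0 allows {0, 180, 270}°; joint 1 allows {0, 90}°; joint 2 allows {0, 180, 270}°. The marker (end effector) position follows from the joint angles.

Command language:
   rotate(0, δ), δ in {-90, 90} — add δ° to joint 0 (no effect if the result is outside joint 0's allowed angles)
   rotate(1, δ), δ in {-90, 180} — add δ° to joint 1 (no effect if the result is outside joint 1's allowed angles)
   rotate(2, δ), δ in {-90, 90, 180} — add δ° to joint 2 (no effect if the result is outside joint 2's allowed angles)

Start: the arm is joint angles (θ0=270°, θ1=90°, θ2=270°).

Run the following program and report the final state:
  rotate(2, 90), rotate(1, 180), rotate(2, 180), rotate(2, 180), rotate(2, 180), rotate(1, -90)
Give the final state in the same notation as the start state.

t0: joint angles (θ0=270°, θ1=90°, θ2=270°)
step 1 (rotate(2, 90)): joint angles (θ0=270°, θ1=90°, θ2=0°)
step 2 (rotate(1, 180)): joint angles (θ0=270°, θ1=90°, θ2=0°)
step 3 (rotate(2, 180)): joint angles (θ0=270°, θ1=90°, θ2=180°)
step 4 (rotate(2, 180)): joint angles (θ0=270°, θ1=90°, θ2=0°)
step 5 (rotate(2, 180)): joint angles (θ0=270°, θ1=90°, θ2=180°)
step 6 (rotate(1, -90)): joint angles (θ0=270°, θ1=0°, θ2=180°)

joint angles (θ0=270°, θ1=0°, θ2=180°)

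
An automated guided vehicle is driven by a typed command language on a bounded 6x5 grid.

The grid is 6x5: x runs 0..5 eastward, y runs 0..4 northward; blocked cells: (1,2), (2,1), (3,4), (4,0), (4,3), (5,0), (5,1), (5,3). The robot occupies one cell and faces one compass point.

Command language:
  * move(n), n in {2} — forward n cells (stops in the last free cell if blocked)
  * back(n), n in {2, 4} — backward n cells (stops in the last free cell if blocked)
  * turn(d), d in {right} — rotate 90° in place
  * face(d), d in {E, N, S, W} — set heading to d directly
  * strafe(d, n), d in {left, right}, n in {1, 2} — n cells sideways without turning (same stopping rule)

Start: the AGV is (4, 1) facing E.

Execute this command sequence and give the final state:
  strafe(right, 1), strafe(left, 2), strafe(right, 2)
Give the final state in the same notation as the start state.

from: (4, 1) facing E
[1] after strafe(right, 1): (4, 1) facing E
[2] after strafe(left, 2): (4, 2) facing E
[3] after strafe(right, 2): (4, 1) facing E

(4, 1) facing E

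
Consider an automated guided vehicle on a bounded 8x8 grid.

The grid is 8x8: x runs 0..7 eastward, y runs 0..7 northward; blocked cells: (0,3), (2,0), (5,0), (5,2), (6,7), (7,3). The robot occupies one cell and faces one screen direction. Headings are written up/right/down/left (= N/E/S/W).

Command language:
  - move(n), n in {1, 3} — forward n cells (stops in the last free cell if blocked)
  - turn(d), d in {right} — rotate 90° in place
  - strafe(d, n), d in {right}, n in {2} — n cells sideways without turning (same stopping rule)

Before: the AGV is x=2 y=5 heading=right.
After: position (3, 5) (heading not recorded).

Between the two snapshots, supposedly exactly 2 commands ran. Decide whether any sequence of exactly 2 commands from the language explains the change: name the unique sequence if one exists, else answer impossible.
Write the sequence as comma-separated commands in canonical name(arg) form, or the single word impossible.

key: order matters: swapping move(1) and turn(right) lands elsewhere
from: x=2 y=5 heading=right
t=1 move(1) ⇒ x=3 y=5 heading=right
t=2 turn(right) ⇒ x=3 y=5 heading=down
no rival 2-sequence matches.

move(1), turn(right)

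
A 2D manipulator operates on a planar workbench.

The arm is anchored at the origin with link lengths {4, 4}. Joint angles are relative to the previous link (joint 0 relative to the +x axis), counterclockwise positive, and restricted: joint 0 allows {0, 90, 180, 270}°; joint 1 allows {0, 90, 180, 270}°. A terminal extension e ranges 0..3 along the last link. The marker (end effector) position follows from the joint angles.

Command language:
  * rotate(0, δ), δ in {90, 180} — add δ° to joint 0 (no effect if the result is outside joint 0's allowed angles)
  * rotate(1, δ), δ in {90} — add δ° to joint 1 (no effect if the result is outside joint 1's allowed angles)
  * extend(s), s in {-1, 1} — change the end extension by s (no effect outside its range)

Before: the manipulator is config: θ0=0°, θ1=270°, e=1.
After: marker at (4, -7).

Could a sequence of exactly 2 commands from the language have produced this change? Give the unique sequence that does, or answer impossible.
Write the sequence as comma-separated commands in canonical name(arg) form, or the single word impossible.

extend(1), extend(1)

start: config: θ0=0°, θ1=270°, e=1
[1] after extend(1): config: θ0=0°, θ1=270°, e=2
[2] after extend(1): config: θ0=0°, θ1=270°, e=3
no rival 2-sequence matches.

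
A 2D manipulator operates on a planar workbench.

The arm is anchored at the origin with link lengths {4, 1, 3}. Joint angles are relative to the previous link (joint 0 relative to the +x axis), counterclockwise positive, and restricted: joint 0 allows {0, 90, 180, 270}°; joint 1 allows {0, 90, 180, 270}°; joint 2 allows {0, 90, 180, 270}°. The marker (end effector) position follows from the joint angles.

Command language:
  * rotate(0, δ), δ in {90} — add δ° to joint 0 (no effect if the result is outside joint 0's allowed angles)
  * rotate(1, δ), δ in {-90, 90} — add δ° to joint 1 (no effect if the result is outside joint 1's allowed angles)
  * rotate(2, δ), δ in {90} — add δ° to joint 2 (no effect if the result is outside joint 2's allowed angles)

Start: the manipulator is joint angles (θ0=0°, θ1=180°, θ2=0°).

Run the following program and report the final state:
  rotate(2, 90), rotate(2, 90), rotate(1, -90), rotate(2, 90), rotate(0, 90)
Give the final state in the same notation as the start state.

joint angles (θ0=90°, θ1=90°, θ2=270°)

start: joint angles (θ0=0°, θ1=180°, θ2=0°)
t=1 rotate(2, 90) ⇒ joint angles (θ0=0°, θ1=180°, θ2=90°)
t=2 rotate(2, 90) ⇒ joint angles (θ0=0°, θ1=180°, θ2=180°)
t=3 rotate(1, -90) ⇒ joint angles (θ0=0°, θ1=90°, θ2=180°)
t=4 rotate(2, 90) ⇒ joint angles (θ0=0°, θ1=90°, θ2=270°)
t=5 rotate(0, 90) ⇒ joint angles (θ0=90°, θ1=90°, θ2=270°)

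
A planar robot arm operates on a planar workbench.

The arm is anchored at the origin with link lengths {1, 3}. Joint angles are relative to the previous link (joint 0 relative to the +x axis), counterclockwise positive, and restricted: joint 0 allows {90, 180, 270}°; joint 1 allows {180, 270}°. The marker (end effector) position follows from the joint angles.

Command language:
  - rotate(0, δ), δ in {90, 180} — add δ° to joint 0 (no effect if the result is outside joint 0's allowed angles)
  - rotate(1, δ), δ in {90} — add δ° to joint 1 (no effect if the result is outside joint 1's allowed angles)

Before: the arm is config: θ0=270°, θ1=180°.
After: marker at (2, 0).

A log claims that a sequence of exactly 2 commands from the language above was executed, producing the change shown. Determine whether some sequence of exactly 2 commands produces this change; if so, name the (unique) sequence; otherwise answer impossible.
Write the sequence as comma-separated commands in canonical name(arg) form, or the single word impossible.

rotate(0, 180), rotate(0, 90)

key: running rotate(0, 90) before rotate(0, 180) would end elsewhere — order is forced
initial: config: θ0=270°, θ1=180°
step 1 (rotate(0, 180)): config: θ0=90°, θ1=180°
step 2 (rotate(0, 90)): config: θ0=180°, θ1=180°
no rival 2-sequence matches.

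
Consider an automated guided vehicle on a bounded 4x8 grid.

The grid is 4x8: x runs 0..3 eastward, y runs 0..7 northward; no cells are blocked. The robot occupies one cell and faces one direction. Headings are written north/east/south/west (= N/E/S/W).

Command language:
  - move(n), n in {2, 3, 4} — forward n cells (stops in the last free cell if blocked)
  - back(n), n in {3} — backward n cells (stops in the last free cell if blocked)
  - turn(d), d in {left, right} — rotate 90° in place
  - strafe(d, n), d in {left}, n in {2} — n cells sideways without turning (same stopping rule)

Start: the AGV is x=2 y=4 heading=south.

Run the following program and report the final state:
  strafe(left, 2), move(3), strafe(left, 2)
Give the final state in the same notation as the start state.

start: x=2 y=4 heading=south
1. strafe(left, 2) → x=3 y=4 heading=south
2. move(3) → x=3 y=1 heading=south
3. strafe(left, 2) → x=3 y=1 heading=south

x=3 y=1 heading=south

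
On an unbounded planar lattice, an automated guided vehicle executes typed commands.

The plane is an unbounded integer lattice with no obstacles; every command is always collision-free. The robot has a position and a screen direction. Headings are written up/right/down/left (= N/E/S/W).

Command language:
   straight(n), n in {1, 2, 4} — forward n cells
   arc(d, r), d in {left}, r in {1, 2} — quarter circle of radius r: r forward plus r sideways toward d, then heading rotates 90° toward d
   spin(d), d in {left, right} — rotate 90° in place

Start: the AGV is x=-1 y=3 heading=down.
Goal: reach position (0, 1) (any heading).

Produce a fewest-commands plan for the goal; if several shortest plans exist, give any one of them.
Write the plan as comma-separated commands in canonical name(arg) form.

straight(1), arc(left, 1)

from: x=-1 y=3 heading=down
t=1 straight(1) ⇒ x=-1 y=2 heading=down
t=2 arc(left, 1) ⇒ x=0 y=1 heading=right
no 1-step plan works, so 2 is optimal.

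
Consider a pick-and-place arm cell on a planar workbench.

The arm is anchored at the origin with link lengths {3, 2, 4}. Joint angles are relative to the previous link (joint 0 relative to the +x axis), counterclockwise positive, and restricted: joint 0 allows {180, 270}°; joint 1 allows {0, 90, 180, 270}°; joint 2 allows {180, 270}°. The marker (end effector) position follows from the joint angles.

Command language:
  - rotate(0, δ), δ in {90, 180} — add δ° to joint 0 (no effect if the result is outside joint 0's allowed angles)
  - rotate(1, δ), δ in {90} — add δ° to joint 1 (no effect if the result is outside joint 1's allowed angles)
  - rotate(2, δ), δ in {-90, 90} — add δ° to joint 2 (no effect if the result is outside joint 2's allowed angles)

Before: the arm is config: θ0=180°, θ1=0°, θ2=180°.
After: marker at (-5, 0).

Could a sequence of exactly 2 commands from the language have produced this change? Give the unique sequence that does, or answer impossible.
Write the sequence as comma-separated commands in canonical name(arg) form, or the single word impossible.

rotate(1, 90), rotate(1, 90)

initial: config: θ0=180°, θ1=0°, θ2=180°
[1] after rotate(1, 90): config: θ0=180°, θ1=90°, θ2=180°
[2] after rotate(1, 90): config: θ0=180°, θ1=180°, θ2=180°
uniquely the one of 25 2-step routes that fits.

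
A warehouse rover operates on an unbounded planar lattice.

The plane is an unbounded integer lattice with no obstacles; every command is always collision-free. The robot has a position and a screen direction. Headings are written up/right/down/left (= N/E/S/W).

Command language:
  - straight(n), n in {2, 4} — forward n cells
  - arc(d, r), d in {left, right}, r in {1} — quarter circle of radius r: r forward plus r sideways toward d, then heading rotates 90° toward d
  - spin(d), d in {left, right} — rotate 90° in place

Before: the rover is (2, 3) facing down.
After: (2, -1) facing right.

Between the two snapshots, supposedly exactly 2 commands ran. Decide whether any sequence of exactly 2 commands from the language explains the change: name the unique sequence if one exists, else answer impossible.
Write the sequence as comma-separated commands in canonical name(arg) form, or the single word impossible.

key: running spin(left) before straight(4) would end elsewhere — order is forced
start: (2, 3) facing down
t=1 straight(4) ⇒ (2, -1) facing down
t=2 spin(left) ⇒ (2, -1) facing right
all 36 alternatives checked — unique.

straight(4), spin(left)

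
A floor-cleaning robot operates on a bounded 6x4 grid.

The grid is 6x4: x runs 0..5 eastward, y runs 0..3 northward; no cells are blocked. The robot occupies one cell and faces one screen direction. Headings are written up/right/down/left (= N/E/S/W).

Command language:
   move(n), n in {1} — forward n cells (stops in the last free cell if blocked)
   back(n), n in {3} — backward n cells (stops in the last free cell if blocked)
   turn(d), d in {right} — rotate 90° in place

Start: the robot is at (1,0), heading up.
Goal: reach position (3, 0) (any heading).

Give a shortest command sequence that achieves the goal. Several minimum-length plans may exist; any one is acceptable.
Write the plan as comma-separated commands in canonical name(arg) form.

turn(right), move(1), move(1)

start: at (1,0), heading up
1. turn(right) → at (1,0), heading right
2. move(1) → at (2,0), heading right
3. move(1) → at (3,0), heading right
minimal: 3 command(s), checked below 3.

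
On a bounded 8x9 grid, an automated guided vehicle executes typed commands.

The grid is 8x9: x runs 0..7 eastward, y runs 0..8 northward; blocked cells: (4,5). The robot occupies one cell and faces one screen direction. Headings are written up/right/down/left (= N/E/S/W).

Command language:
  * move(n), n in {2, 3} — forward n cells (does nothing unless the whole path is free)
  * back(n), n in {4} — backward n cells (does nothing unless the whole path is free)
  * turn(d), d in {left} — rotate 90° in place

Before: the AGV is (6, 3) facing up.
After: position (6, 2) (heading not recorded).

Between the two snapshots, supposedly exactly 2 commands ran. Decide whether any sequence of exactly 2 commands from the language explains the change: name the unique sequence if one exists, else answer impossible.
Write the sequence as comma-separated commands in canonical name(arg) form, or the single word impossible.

key: running back(4) before move(3) would end elsewhere — order is forced
initial: (6, 3) facing up
1. move(3) → (6, 6) facing up
2. back(4) → (6, 2) facing up
all 16 alternatives checked — unique.

move(3), back(4)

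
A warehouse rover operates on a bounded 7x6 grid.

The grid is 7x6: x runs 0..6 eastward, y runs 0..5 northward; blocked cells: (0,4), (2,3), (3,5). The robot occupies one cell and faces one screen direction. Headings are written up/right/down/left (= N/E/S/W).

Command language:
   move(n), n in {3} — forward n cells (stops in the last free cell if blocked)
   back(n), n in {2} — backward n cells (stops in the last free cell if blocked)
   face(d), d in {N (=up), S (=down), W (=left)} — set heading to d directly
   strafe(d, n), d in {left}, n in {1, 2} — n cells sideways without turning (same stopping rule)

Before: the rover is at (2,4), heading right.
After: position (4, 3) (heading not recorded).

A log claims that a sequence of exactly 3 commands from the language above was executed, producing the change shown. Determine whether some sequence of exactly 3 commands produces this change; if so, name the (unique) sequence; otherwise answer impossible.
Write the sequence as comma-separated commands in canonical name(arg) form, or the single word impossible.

face(W), back(2), strafe(left, 1)

key: running strafe(left, 1) before face(W) would end elsewhere — order is forced
from: at (2,4), heading right
[1] after face(W): at (2,4), heading left
[2] after back(2): at (4,4), heading left
[3] after strafe(left, 1): at (4,3), heading left
all 343 alternatives checked — unique.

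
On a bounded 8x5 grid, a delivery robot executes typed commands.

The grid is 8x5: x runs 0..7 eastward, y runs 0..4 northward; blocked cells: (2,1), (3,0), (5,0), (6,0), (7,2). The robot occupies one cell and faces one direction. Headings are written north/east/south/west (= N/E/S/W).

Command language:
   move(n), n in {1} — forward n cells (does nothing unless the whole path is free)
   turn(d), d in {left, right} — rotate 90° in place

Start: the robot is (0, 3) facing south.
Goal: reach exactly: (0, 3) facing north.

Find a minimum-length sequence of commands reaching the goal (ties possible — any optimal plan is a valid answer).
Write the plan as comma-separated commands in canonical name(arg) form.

turn(right), turn(right)

start: (0, 3) facing south
[1] after turn(right): (0, 3) facing west
[2] after turn(right): (0, 3) facing north
no 1-step plan works, so 2 is optimal.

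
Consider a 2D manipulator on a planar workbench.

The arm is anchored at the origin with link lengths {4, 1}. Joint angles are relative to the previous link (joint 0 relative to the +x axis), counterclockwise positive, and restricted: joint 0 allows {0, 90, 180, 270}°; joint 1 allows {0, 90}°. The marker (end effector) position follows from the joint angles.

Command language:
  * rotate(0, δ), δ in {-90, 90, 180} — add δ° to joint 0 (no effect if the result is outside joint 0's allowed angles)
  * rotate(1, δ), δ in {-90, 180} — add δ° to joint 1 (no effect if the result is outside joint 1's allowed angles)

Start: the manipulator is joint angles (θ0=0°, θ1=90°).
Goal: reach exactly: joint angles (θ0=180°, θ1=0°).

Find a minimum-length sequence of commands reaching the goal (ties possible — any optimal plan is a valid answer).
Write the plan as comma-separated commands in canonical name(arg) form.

rotate(1, -90), rotate(0, 180)

initial: joint angles (θ0=0°, θ1=90°)
[1] after rotate(1, -90): joint angles (θ0=0°, θ1=0°)
[2] after rotate(0, 180): joint angles (θ0=180°, θ1=0°)
minimal: 2 command(s), checked below 2.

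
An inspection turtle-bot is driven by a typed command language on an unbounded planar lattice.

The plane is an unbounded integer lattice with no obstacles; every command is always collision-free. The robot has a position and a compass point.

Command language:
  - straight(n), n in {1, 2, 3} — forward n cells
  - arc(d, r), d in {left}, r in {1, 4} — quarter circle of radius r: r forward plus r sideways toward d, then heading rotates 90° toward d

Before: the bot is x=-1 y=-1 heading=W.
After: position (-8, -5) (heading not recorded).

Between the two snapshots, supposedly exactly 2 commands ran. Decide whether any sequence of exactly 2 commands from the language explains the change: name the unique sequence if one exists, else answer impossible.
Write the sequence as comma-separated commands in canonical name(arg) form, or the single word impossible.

key: running arc(left, 4) before straight(3) would end elsewhere — order is forced
t0: x=-1 y=-1 heading=W
[1] after straight(3): x=-4 y=-1 heading=W
[2] after arc(left, 4): x=-8 y=-5 heading=S
no other 2-command option fits: unique.

straight(3), arc(left, 4)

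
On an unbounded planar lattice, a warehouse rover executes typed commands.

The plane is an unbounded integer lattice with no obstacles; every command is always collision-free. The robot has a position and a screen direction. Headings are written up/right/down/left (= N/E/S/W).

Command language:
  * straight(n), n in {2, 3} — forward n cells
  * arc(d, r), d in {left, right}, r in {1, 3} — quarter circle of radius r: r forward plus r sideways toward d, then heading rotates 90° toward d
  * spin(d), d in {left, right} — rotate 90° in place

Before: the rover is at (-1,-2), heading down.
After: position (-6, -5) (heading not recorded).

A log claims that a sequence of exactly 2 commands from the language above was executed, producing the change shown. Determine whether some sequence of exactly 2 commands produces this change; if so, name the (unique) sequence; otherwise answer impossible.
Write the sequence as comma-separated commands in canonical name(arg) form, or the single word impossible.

arc(right, 3), straight(2)

key: running straight(2) before arc(right, 3) would end elsewhere — order is forced
t0: at (-1,-2), heading down
t=1 arc(right, 3) ⇒ at (-4,-5), heading left
t=2 straight(2) ⇒ at (-6,-5), heading left
all 64 alternatives checked — unique.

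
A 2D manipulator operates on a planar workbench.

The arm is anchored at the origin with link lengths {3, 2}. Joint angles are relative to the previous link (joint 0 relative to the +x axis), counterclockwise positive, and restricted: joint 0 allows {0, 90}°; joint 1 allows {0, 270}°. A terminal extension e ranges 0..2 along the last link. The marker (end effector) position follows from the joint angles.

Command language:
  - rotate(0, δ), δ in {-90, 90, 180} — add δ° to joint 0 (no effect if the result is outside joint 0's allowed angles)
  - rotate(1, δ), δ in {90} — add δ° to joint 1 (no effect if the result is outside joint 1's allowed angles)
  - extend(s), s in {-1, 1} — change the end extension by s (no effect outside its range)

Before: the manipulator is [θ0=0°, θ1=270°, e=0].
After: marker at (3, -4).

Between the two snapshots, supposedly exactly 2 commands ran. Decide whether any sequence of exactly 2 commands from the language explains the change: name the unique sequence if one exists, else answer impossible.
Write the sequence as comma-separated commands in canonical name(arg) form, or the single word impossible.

start: [θ0=0°, θ1=270°, e=0]
1. extend(1) → [θ0=0°, θ1=270°, e=1]
2. extend(1) → [θ0=0°, θ1=270°, e=2]
no rival 2-sequence matches.

extend(1), extend(1)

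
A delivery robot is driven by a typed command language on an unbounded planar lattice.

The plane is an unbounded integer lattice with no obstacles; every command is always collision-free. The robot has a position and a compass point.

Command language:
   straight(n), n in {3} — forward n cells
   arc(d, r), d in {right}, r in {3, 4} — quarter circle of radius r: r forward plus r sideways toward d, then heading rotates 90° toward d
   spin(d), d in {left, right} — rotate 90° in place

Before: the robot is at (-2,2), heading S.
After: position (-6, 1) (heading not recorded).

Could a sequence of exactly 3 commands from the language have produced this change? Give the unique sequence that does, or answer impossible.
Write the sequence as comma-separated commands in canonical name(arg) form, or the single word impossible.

key: running straight(3) before arc(right, 4) would end elsewhere — order is forced
initial: at (-2,2), heading S
t=1 arc(right, 4) ⇒ at (-6,-2), heading W
t=2 spin(right) ⇒ at (-6,-2), heading N
t=3 straight(3) ⇒ at (-6,1), heading N
all 125 alternatives checked — unique.

arc(right, 4), spin(right), straight(3)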